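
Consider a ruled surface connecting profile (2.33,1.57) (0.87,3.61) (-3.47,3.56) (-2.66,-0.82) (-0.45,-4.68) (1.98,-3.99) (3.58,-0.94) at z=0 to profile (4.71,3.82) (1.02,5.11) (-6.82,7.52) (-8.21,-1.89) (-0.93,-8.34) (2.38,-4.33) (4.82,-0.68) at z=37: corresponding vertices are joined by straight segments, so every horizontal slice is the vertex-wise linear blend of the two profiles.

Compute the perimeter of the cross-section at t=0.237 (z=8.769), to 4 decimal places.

Perimeter at t=0.237: 28.9536

Cross-section at t=0.237: each vertex is (1-t)·p0[i] + t·p1[i].
  v1: (1-0.237)·(2.33,1.57) + 0.237·(4.71,3.82) = (2.8941,2.1033)
  v2: (1-0.237)·(0.87,3.61) + 0.237·(1.02,5.11) = (0.9055,3.9655)
  v3: (1-0.237)·(-3.47,3.56) + 0.237·(-6.82,7.52) = (-4.2640,4.4985)
  v4: (1-0.237)·(-2.66,-0.82) + 0.237·(-8.21,-1.89) = (-3.9754,-1.0736)
  v5: (1-0.237)·(-0.45,-4.68) + 0.237·(-0.93,-8.34) = (-0.5638,-5.5474)
  v6: (1-0.237)·(1.98,-3.99) + 0.237·(2.38,-4.33) = (2.0748,-4.0706)
  v7: (1-0.237)·(3.58,-0.94) + 0.237·(4.82,-0.68) = (3.8739,-0.8784)
Perimeter = Σ |v_{i+1} − v_i|:
  edge 1→2: √(-1.9885² + 1.8623²) = 2.7244 (running 2.7244)
  edge 2→3: √(-5.1695² + 0.5330²) = 5.1969 (running 7.9213)
  edge 3→4: √(0.2886² + -5.5721²) = 5.5796 (running 13.5008)
  edge 4→5: √(3.4116² + -4.4738²) = 5.6262 (running 19.1270)
  edge 5→6: √(2.6386² + 1.4768²) = 3.0237 (running 22.1508)
  edge 6→7: √(1.7991² + 3.1922²) = 3.6643 (running 25.8151)
  edge 7→1: √(-0.9798² + 2.9816²) = 3.1385 (running 28.9536)
Perimeter = 28.9536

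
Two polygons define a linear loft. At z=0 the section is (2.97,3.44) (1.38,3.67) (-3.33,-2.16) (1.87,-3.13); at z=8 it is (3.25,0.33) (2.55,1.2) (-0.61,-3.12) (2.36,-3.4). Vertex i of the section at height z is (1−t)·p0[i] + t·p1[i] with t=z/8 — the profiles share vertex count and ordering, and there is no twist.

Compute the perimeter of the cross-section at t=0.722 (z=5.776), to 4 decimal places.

Cross-section at t=0.722: each vertex is (1-t)·p0[i] + t·p1[i].
  v1: (1-0.722)·(2.97,3.44) + 0.722·(3.25,0.33) = (3.1722,1.1946)
  v2: (1-0.722)·(1.38,3.67) + 0.722·(2.55,1.2) = (2.2247,1.8867)
  v3: (1-0.722)·(-3.33,-2.16) + 0.722·(-0.61,-3.12) = (-1.3662,-2.8531)
  v4: (1-0.722)·(1.87,-3.13) + 0.722·(2.36,-3.4) = (2.2238,-3.3249)
Perimeter = Σ |v_{i+1} − v_i|:
  edge 1→2: √(-0.9474² + 0.6921²) = 1.1733 (running 1.1733)
  edge 2→3: √(-3.5909² + -4.7398²) = 5.9464 (running 7.1197)
  edge 3→4: √(3.5899² + -0.4718²) = 3.6208 (running 10.7405)
  edge 4→1: √(0.9484² + 4.5195²) = 4.6180 (running 15.3585)
Perimeter = 15.3585

Perimeter at t=0.722: 15.3585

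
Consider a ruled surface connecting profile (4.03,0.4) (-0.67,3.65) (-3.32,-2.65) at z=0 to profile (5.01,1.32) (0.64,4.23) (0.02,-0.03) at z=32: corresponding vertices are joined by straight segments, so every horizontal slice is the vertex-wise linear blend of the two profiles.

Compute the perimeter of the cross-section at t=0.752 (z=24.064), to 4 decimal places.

Cross-section at t=0.752: each vertex is (1-t)·p0[i] + t·p1[i].
  v1: (1-0.752)·(4.03,0.4) + 0.752·(5.01,1.32) = (4.7670,1.0918)
  v2: (1-0.752)·(-0.67,3.65) + 0.752·(0.64,4.23) = (0.3151,4.0862)
  v3: (1-0.752)·(-3.32,-2.65) + 0.752·(0.02,-0.03) = (-0.8083,-0.6798)
Perimeter = Σ |v_{i+1} − v_i|:
  edge 1→2: √(-4.4518² + 2.9943²) = 5.3651 (running 5.3651)
  edge 2→3: √(-1.1234² + -4.7659²) = 4.8965 (running 10.2617)
  edge 3→1: √(5.5753² + 1.7716²) = 5.8500 (running 16.1117)
Perimeter = 16.1117

Perimeter at t=0.752: 16.1117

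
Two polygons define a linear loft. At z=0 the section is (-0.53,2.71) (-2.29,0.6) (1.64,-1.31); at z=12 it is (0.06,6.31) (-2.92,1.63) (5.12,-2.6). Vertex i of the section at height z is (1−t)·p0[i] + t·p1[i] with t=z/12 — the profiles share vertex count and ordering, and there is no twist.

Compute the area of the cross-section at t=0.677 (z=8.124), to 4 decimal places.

Area at t=0.677: 17.4215

Cross-section at t=0.677: each vertex is (1-t)·p0[i] + t·p1[i].
  v1: (1-0.677)·(-0.53,2.71) + 0.677·(0.06,6.31) = (-0.1306,5.1472)
  v2: (1-0.677)·(-2.29,0.6) + 0.677·(-2.92,1.63) = (-2.7165,1.2973)
  v3: (1-0.677)·(1.64,-1.31) + 0.677·(5.12,-2.6) = (3.9960,-2.1833)
Shoelace sum Σ(x_i·y_{i+1} − x_{i+1}·y_i):
  i=1: -0.1306·1.2973 − -2.7165·5.1472 = +13.8130 (running +13.8130)
  i=2: -2.7165·-2.1833 − 3.9960·1.2973 = +0.7470 (running +14.5601)
  i=3: 3.9960·5.1472 − -0.1306·-2.1833 = +20.2829 (running +34.8430)
Area = |Σ|/2 = |34.8430|/2 = 17.4215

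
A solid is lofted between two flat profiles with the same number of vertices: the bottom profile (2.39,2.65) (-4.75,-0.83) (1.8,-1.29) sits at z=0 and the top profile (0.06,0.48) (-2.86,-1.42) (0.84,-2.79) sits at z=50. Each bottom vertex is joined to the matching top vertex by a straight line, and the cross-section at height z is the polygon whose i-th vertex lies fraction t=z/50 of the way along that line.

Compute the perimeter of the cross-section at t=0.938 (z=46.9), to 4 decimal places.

Perimeter at t=0.938: 11.2338

Cross-section at t=0.938: each vertex is (1-t)·p0[i] + t·p1[i].
  v1: (1-0.938)·(2.39,2.65) + 0.938·(0.06,0.48) = (0.2045,0.6145)
  v2: (1-0.938)·(-4.75,-0.83) + 0.938·(-2.86,-1.42) = (-2.9772,-1.3834)
  v3: (1-0.938)·(1.8,-1.29) + 0.938·(0.84,-2.79) = (0.8995,-2.6970)
Perimeter = Σ |v_{i+1} − v_i|:
  edge 1→2: √(-3.1816² + -1.9980²) = 3.7570 (running 3.7570)
  edge 2→3: √(3.8767² + -1.3136²) = 4.0932 (running 7.8502)
  edge 3→1: √(-0.6951² + 3.3115²) = 3.3837 (running 11.2338)
Perimeter = 11.2338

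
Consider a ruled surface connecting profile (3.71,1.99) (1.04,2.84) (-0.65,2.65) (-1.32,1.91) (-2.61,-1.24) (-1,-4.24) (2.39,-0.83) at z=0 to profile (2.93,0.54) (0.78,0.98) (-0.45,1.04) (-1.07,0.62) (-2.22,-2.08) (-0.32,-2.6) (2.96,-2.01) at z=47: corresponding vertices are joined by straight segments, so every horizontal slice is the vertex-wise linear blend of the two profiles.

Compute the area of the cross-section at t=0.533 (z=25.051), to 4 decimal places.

Area at t=0.533: 19.5527

Cross-section at t=0.533: each vertex is (1-t)·p0[i] + t·p1[i].
  v1: (1-0.533)·(3.71,1.99) + 0.533·(2.93,0.54) = (3.2943,1.2171)
  v2: (1-0.533)·(1.04,2.84) + 0.533·(0.78,0.98) = (0.9014,1.8486)
  v3: (1-0.533)·(-0.65,2.65) + 0.533·(-0.45,1.04) = (-0.5434,1.7919)
  v4: (1-0.533)·(-1.32,1.91) + 0.533·(-1.07,0.62) = (-1.1867,1.2224)
  v5: (1-0.533)·(-2.61,-1.24) + 0.533·(-2.22,-2.08) = (-2.4021,-1.6877)
  v6: (1-0.533)·(-1,-4.24) + 0.533·(-0.32,-2.6) = (-0.6376,-3.3659)
  v7: (1-0.533)·(2.39,-0.83) + 0.533·(2.96,-2.01) = (2.6938,-1.4589)
Shoelace sum Σ(x_i·y_{i+1} − x_{i+1}·y_i):
  i=1: 3.2943·1.8486 − 0.9014·1.2171 = +4.9927 (running +4.9927)
  i=2: 0.9014·1.7919 − -0.5434·1.8486 = +2.6198 (running +7.6124)
  i=3: -0.5434·1.2224 − -1.1867·1.7919 = +1.4622 (running +9.0747)
  i=4: -1.1867·-1.6877 − -2.4021·1.2224 = +4.9393 (running +14.0140)
  i=5: -2.4021·-3.3659 − -0.6376·-1.6877 = +7.0093 (running +21.0233)
  i=6: -0.6376·-1.4589 − 2.6938·-3.3659 = +9.9972 (running +31.0205)
  i=7: 2.6938·1.2171 − 3.2943·-1.4589 = +8.0849 (running +39.1054)
Area = |Σ|/2 = |39.1054|/2 = 19.5527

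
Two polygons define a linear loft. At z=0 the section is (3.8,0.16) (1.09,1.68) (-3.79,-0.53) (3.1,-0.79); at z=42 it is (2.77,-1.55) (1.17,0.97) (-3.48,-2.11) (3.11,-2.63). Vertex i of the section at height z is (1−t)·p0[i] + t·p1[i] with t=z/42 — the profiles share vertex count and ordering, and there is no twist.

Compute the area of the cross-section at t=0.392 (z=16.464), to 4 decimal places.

Cross-section at t=0.392: each vertex is (1-t)·p0[i] + t·p1[i].
  v1: (1-0.392)·(3.8,0.16) + 0.392·(2.77,-1.55) = (3.3962,-0.5103)
  v2: (1-0.392)·(1.09,1.68) + 0.392·(1.17,0.97) = (1.1214,1.4017)
  v3: (1-0.392)·(-3.79,-0.53) + 0.392·(-3.48,-2.11) = (-3.6685,-1.1494)
  v4: (1-0.392)·(3.1,-0.79) + 0.392·(3.11,-2.63) = (3.1039,-1.5113)
Shoelace sum Σ(x_i·y_{i+1} − x_{i+1}·y_i):
  i=1: 3.3962·1.4017 − 1.1214·-0.5103 = +5.3327 (running +5.3327)
  i=2: 1.1214·-1.1494 − -3.6685·1.4017 = +3.8532 (running +9.1859)
  i=3: -3.6685·-1.5113 − 3.1039·-1.1494 = +9.1116 (running +18.2975)
  i=4: 3.1039·-0.5103 − 3.3962·-1.5113 = +3.5487 (running +21.8462)
Area = |Σ|/2 = |21.8462|/2 = 10.9231

Area at t=0.392: 10.9231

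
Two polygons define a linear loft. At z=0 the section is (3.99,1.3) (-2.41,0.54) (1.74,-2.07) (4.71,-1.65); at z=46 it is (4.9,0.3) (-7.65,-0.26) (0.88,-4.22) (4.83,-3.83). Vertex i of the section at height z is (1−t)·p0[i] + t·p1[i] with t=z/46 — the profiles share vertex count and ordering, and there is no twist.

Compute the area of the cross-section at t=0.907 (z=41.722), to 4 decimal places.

Cross-section at t=0.907: each vertex is (1-t)·p0[i] + t·p1[i].
  v1: (1-0.907)·(3.99,1.3) + 0.907·(4.9,0.3) = (4.8154,0.3930)
  v2: (1-0.907)·(-2.41,0.54) + 0.907·(-7.65,-0.26) = (-7.1627,-0.1856)
  v3: (1-0.907)·(1.74,-2.07) + 0.907·(0.88,-4.22) = (0.9600,-4.0200)
  v4: (1-0.907)·(4.71,-1.65) + 0.907·(4.83,-3.83) = (4.8188,-3.6273)
Shoelace sum Σ(x_i·y_{i+1} − x_{i+1}·y_i):
  i=1: 4.8154·-0.1856 − -7.1627·0.3930 = +1.9212 (running +1.9212)
  i=2: -7.1627·-4.0200 − 0.9600·-0.1856 = +28.9725 (running +30.8937)
  i=3: 0.9600·-3.6273 − 4.8188·-4.0200 = +15.8899 (running +46.7836)
  i=4: 4.8188·0.3930 − 4.8154·-3.6273 = +19.3604 (running +66.1440)
Area = |Σ|/2 = |66.1440|/2 = 33.0720

Area at t=0.907: 33.0720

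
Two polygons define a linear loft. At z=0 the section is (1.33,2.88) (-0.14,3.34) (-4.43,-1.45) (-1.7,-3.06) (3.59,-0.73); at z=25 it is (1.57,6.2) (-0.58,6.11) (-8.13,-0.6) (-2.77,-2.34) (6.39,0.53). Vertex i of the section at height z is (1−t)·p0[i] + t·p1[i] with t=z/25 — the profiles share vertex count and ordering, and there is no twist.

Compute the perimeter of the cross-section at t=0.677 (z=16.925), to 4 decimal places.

Cross-section at t=0.677: each vertex is (1-t)·p0[i] + t·p1[i].
  v1: (1-0.677)·(1.33,2.88) + 0.677·(1.57,6.2) = (1.4925,5.1276)
  v2: (1-0.677)·(-0.14,3.34) + 0.677·(-0.58,6.11) = (-0.4379,5.2153)
  v3: (1-0.677)·(-4.43,-1.45) + 0.677·(-8.13,-0.6) = (-6.9349,-0.8745)
  v4: (1-0.677)·(-1.7,-3.06) + 0.677·(-2.77,-2.34) = (-2.4244,-2.5726)
  v5: (1-0.677)·(3.59,-0.73) + 0.677·(6.39,0.53) = (5.4856,0.1230)
Perimeter = Σ |v_{i+1} − v_i|:
  edge 1→2: √(-1.9304² + 0.0877²) = 1.9323 (running 1.9323)
  edge 2→3: √(-6.4970² + -6.0898²) = 8.9049 (running 10.8373)
  edge 3→4: √(4.5105² + -1.6980²) = 4.8195 (running 15.6568)
  edge 4→5: √(7.9100² + 2.6956²) = 8.3567 (running 24.0135)
  edge 5→1: √(-3.9931² + 5.0046²) = 6.4024 (running 30.4159)
Perimeter = 30.4159

Perimeter at t=0.677: 30.4159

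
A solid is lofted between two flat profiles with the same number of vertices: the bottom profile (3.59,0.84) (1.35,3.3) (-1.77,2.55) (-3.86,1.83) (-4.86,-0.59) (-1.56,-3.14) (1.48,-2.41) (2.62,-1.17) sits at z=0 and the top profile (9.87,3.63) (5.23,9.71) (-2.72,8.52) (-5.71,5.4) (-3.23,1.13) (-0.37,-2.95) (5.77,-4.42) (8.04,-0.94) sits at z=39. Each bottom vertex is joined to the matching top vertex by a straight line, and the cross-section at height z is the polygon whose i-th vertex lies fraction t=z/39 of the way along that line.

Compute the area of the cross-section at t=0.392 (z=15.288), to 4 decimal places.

Cross-section at t=0.392: each vertex is (1-t)·p0[i] + t·p1[i].
  v1: (1-0.392)·(3.59,0.84) + 0.392·(9.87,3.63) = (6.0518,1.9337)
  v2: (1-0.392)·(1.35,3.3) + 0.392·(5.23,9.71) = (2.8710,5.8127)
  v3: (1-0.392)·(-1.77,2.55) + 0.392·(-2.72,8.52) = (-2.1424,4.8902)
  v4: (1-0.392)·(-3.86,1.83) + 0.392·(-5.71,5.4) = (-4.5852,3.2294)
  v5: (1-0.392)·(-4.86,-0.59) + 0.392·(-3.23,1.13) = (-4.2210,0.0842)
  v6: (1-0.392)·(-1.56,-3.14) + 0.392·(-0.37,-2.95) = (-1.0935,-3.0655)
  v7: (1-0.392)·(1.48,-2.41) + 0.392·(5.77,-4.42) = (3.1617,-3.1979)
  v8: (1-0.392)·(2.62,-1.17) + 0.392·(8.04,-0.94) = (4.7446,-1.0798)
Shoelace sum Σ(x_i·y_{i+1} − x_{i+1}·y_i):
  i=1: 6.0518·5.8127 − 2.8710·1.9337 = +29.6257 (running +29.6257)
  i=2: 2.8710·4.8902 − -2.1424·5.8127 = +26.4929 (running +56.1185)
  i=3: -2.1424·3.2294 − -4.5852·4.8902 = +15.5040 (running +71.6225)
  i=4: -4.5852·0.0842 − -4.2210·3.2294 = +13.2453 (running +84.8678)
  i=5: -4.2210·-3.0655 − -1.0935·0.0842 = +13.0318 (running +97.8996)
  i=6: -1.0935·-3.1979 − 3.1617·-3.0655 = +13.1892 (running +111.0888)
  i=7: 3.1617·-1.0798 − 4.7446·-3.1979 = +11.7589 (running +122.8477)
  i=8: 4.7446·1.9337 − 6.0518·-1.0798 = +15.7095 (running +138.5572)
Area = |Σ|/2 = |138.5572|/2 = 69.2786

Area at t=0.392: 69.2786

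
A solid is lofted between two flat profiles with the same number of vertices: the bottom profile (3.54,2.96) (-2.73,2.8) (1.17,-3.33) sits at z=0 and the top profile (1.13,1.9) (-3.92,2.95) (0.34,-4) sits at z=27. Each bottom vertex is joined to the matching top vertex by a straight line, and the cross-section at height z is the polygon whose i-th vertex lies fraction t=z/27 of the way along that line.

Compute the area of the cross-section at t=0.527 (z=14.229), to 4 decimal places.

Area at t=0.527: 17.4860

Cross-section at t=0.527: each vertex is (1-t)·p0[i] + t·p1[i].
  v1: (1-0.527)·(3.54,2.96) + 0.527·(1.13,1.9) = (2.2699,2.4014)
  v2: (1-0.527)·(-2.73,2.8) + 0.527·(-3.92,2.95) = (-3.3571,2.8790)
  v3: (1-0.527)·(1.17,-3.33) + 0.527·(0.34,-4) = (0.7326,-3.6831)
Shoelace sum Σ(x_i·y_{i+1} − x_{i+1}·y_i):
  i=1: 2.2699·2.8790 − -3.3571·2.4014 = +14.5970 (running +14.5970)
  i=2: -3.3571·-3.6831 − 0.7326·2.8790 = +10.2554 (running +24.8524)
  i=3: 0.7326·2.4014 − 2.2699·-3.6831 = +10.1196 (running +34.9720)
Area = |Σ|/2 = |34.9720|/2 = 17.4860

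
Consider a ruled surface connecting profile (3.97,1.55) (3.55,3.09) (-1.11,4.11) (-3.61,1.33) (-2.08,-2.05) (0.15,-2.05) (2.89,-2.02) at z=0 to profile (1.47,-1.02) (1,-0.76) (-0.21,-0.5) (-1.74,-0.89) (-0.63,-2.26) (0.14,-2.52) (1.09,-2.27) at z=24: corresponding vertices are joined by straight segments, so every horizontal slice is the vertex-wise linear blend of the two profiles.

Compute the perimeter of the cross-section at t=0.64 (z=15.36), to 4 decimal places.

Cross-section at t=0.64: each vertex is (1-t)·p0[i] + t·p1[i].
  v1: (1-0.64)·(3.97,1.55) + 0.64·(1.47,-1.02) = (2.3700,-0.0948)
  v2: (1-0.64)·(3.55,3.09) + 0.64·(1,-0.76) = (1.9180,0.6260)
  v3: (1-0.64)·(-1.11,4.11) + 0.64·(-0.21,-0.5) = (-0.5340,1.1596)
  v4: (1-0.64)·(-3.61,1.33) + 0.64·(-1.74,-0.89) = (-2.4132,-0.0908)
  v5: (1-0.64)·(-2.08,-2.05) + 0.64·(-0.63,-2.26) = (-1.1520,-2.1844)
  v6: (1-0.64)·(0.15,-2.05) + 0.64·(0.14,-2.52) = (0.1436,-2.3508)
  v7: (1-0.64)·(2.89,-2.02) + 0.64·(1.09,-2.27) = (1.7380,-2.1800)
Perimeter = Σ |v_{i+1} − v_i|:
  edge 1→2: √(-0.4520² + 0.7208²) = 0.8508 (running 0.8508)
  edge 2→3: √(-2.4520² + 0.5336²) = 2.5094 (running 3.3602)
  edge 3→4: √(-1.8792² + -1.2504²) = 2.2572 (running 5.6174)
  edge 4→5: √(1.2612² + -2.0936²) = 2.4441 (running 8.0615)
  edge 5→6: √(1.2956² + -0.1664²) = 1.3062 (running 9.3677)
  edge 6→7: √(1.5944² + 0.1708²) = 1.6035 (running 10.9713)
  edge 7→1: √(0.6320² + 2.0852²) = 2.1789 (running 13.1501)
Perimeter = 13.1501

Perimeter at t=0.64: 13.1501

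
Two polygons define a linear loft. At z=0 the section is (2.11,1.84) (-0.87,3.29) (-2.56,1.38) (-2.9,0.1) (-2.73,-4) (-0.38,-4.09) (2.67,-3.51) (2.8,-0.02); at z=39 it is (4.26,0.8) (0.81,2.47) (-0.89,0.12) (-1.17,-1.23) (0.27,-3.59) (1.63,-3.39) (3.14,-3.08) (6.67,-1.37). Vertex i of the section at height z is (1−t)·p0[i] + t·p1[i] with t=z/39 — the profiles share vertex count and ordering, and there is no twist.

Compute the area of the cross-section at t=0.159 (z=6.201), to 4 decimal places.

Cross-section at t=0.159: each vertex is (1-t)·p0[i] + t·p1[i].
  v1: (1-0.159)·(2.11,1.84) + 0.159·(4.26,0.8) = (2.4518,1.6746)
  v2: (1-0.159)·(-0.87,3.29) + 0.159·(0.81,2.47) = (-0.6029,3.1596)
  v3: (1-0.159)·(-2.56,1.38) + 0.159·(-0.89,0.12) = (-2.2945,1.1797)
  v4: (1-0.159)·(-2.9,0.1) + 0.159·(-1.17,-1.23) = (-2.6249,-0.1115)
  v5: (1-0.159)·(-2.73,-4) + 0.159·(0.27,-3.59) = (-2.2530,-3.9348)
  v6: (1-0.159)·(-0.38,-4.09) + 0.159·(1.63,-3.39) = (-0.0604,-3.9787)
  v7: (1-0.159)·(2.67,-3.51) + 0.159·(3.14,-3.08) = (2.7447,-3.4416)
  v8: (1-0.159)·(2.8,-0.02) + 0.159·(6.67,-1.37) = (3.4153,-0.2347)
Shoelace sum Σ(x_i·y_{i+1} − x_{i+1}·y_i):
  i=1: 2.4518·3.1596 − -0.6029·1.6746 = +8.7565 (running +8.7565)
  i=2: -0.6029·1.1797 − -2.2945·3.1596 = +6.5385 (running +15.2950)
  i=3: -2.2945·-0.1115 − -2.6249·1.1797 = +3.3523 (running +18.6473)
  i=4: -2.6249·-3.9348 − -2.2530·-0.1115 = +10.0775 (running +28.7247)
  i=5: -2.2530·-3.9787 − -0.0604·-3.9348 = +8.7263 (running +37.4510)
  i=6: -0.0604·-3.4416 − 2.7447·-3.9787 = +11.1284 (running +48.5794)
  i=7: 2.7447·-0.2347 − 3.4153·-3.4416 = +11.1103 (running +59.6897)
  i=8: 3.4153·1.6746 − 2.4518·-0.2347 = +6.2948 (running +65.9844)
Area = |Σ|/2 = |65.9844|/2 = 32.9922

Area at t=0.159: 32.9922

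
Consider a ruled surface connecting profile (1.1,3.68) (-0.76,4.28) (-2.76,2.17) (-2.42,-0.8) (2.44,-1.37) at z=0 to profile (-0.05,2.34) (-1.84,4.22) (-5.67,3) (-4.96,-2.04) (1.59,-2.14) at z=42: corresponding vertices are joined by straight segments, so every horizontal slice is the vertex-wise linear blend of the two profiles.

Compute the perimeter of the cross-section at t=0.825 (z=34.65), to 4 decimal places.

Cross-section at t=0.825: each vertex is (1-t)·p0[i] + t·p1[i].
  v1: (1-0.825)·(1.1,3.68) + 0.825·(-0.05,2.34) = (0.1513,2.5745)
  v2: (1-0.825)·(-0.76,4.28) + 0.825·(-1.84,4.22) = (-1.6510,4.2305)
  v3: (1-0.825)·(-2.76,2.17) + 0.825·(-5.67,3) = (-5.1608,2.8547)
  v4: (1-0.825)·(-2.42,-0.8) + 0.825·(-4.96,-2.04) = (-4.5155,-1.8230)
  v5: (1-0.825)·(2.44,-1.37) + 0.825·(1.59,-2.14) = (1.7388,-2.0053)
Perimeter = Σ |v_{i+1} − v_i|:
  edge 1→2: √(-1.8023² + 1.6560²) = 2.4475 (running 2.4475)
  edge 2→3: √(-3.5098² + -1.3758²) = 3.7698 (running 6.2173)
  edge 3→4: √(0.6453² + -4.6777²) = 4.7220 (running 10.9393)
  edge 4→5: √(6.2542² + -0.1823²) = 6.2569 (running 17.1962)
  edge 5→1: √(-1.5875² + 4.5798²) = 4.8471 (running 22.0433)
Perimeter = 22.0433

Perimeter at t=0.825: 22.0433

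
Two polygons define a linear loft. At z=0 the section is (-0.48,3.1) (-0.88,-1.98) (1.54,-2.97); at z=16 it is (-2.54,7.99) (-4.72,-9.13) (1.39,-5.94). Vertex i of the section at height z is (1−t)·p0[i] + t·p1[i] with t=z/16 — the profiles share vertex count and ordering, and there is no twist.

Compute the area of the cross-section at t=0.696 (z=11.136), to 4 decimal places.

Area at t=0.696: 31.9977

Cross-section at t=0.696: each vertex is (1-t)·p0[i] + t·p1[i].
  v1: (1-0.696)·(-0.48,3.1) + 0.696·(-2.54,7.99) = (-1.9138,6.5034)
  v2: (1-0.696)·(-0.88,-1.98) + 0.696·(-4.72,-9.13) = (-3.5526,-6.9564)
  v3: (1-0.696)·(1.54,-2.97) + 0.696·(1.39,-5.94) = (1.4356,-5.0371)
Shoelace sum Σ(x_i·y_{i+1} − x_{i+1}·y_i):
  i=1: -1.9138·-6.9564 − -3.5526·6.5034 = +36.4173 (running +36.4173)
  i=2: -3.5526·-5.0371 − 1.4356·-6.9564 = +27.8817 (running +64.2989)
  i=3: 1.4356·6.5034 − -1.9138·-5.0371 = -0.3035 (running +63.9954)
Area = |Σ|/2 = |63.9954|/2 = 31.9977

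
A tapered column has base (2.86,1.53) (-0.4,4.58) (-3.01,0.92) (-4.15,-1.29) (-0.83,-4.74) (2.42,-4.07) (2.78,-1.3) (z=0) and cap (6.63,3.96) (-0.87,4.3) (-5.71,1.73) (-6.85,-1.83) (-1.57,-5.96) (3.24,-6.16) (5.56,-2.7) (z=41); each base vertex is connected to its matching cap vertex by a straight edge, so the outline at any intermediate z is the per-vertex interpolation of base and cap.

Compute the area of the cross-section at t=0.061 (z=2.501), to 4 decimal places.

Cross-section at t=0.061: each vertex is (1-t)·p0[i] + t·p1[i].
  v1: (1-0.061)·(2.86,1.53) + 0.061·(6.63,3.96) = (3.0900,1.6782)
  v2: (1-0.061)·(-0.4,4.58) + 0.061·(-0.87,4.3) = (-0.4287,4.5629)
  v3: (1-0.061)·(-3.01,0.92) + 0.061·(-5.71,1.73) = (-3.1747,0.9694)
  v4: (1-0.061)·(-4.15,-1.29) + 0.061·(-6.85,-1.83) = (-4.3147,-1.3229)
  v5: (1-0.061)·(-0.83,-4.74) + 0.061·(-1.57,-5.96) = (-0.8751,-4.8144)
  v6: (1-0.061)·(2.42,-4.07) + 0.061·(3.24,-6.16) = (2.4700,-4.1975)
  v7: (1-0.061)·(2.78,-1.3) + 0.061·(5.56,-2.7) = (2.9496,-1.3854)
Shoelace sum Σ(x_i·y_{i+1} − x_{i+1}·y_i):
  i=1: 3.0900·4.5629 − -0.4287·1.6782 = +14.8187 (running +14.8187)
  i=2: -0.4287·0.9694 − -3.1747·4.5629 = +14.0703 (running +28.8890)
  i=3: -3.1747·-1.3229 − -4.3147·0.9694 = +8.3827 (running +37.2717)
  i=4: -4.3147·-4.8144 − -0.8751·-1.3229 = +19.6150 (running +56.8867)
  i=5: -0.8751·-4.1975 − 2.4700·-4.8144 = +15.5651 (running +72.4518)
  i=6: 2.4700·-1.3854 − 2.9496·-4.1975 = +8.9589 (running +81.4107)
  i=7: 2.9496·1.6782 − 3.0900·-1.3854 = +9.2309 (running +90.6416)
Area = |Σ|/2 = |90.6416|/2 = 45.3208

Area at t=0.061: 45.3208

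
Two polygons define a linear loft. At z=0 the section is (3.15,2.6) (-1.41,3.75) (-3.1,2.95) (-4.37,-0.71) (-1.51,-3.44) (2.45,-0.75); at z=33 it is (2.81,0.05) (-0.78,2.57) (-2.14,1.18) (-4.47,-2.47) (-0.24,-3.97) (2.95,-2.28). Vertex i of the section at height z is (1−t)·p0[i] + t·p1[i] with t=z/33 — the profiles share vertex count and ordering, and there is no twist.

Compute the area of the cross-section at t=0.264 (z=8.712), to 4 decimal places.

Cross-section at t=0.264: each vertex is (1-t)·p0[i] + t·p1[i].
  v1: (1-0.264)·(3.15,2.6) + 0.264·(2.81,0.05) = (3.0602,1.9268)
  v2: (1-0.264)·(-1.41,3.75) + 0.264·(-0.78,2.57) = (-1.2437,3.4385)
  v3: (1-0.264)·(-3.1,2.95) + 0.264·(-2.14,1.18) = (-2.8466,2.4827)
  v4: (1-0.264)·(-4.37,-0.71) + 0.264·(-4.47,-2.47) = (-4.3964,-1.1746)
  v5: (1-0.264)·(-1.51,-3.44) + 0.264·(-0.24,-3.97) = (-1.1747,-3.5799)
  v6: (1-0.264)·(2.45,-0.75) + 0.264·(2.95,-2.28) = (2.5820,-1.1539)
Shoelace sum Σ(x_i·y_{i+1} − x_{i+1}·y_i):
  i=1: 3.0602·3.4385 − -1.2437·1.9268 = +12.9189 (running +12.9189)
  i=2: -1.2437·2.4827 − -2.8466·3.4385 = +6.7001 (running +19.6190)
  i=3: -2.8466·-1.1746 − -4.3964·2.4827 = +14.2587 (running +33.8777)
  i=4: -4.3964·-3.5799 − -1.1747·-1.1746 = +14.3589 (running +48.2366)
  i=5: -1.1747·-1.1539 − 2.5820·-3.5799 = +10.5989 (running +58.8355)
  i=6: 2.5820·1.9268 − 3.0602·-1.1539 = +8.5063 (running +67.3418)
Area = |Σ|/2 = |67.3418|/2 = 33.6709

Area at t=0.264: 33.6709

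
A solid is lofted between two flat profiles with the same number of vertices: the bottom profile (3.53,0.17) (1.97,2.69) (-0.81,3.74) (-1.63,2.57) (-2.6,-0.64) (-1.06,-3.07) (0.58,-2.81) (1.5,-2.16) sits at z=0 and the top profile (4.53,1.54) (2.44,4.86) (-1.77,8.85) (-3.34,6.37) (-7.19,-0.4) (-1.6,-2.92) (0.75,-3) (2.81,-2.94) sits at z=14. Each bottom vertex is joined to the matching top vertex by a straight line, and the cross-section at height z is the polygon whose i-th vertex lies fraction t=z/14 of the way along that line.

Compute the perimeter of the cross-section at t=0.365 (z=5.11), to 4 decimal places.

Perimeter at t=0.365: 25.0211

Cross-section at t=0.365: each vertex is (1-t)·p0[i] + t·p1[i].
  v1: (1-0.365)·(3.53,0.17) + 0.365·(4.53,1.54) = (3.8950,0.6701)
  v2: (1-0.365)·(1.97,2.69) + 0.365·(2.44,4.86) = (2.1416,3.4821)
  v3: (1-0.365)·(-0.81,3.74) + 0.365·(-1.77,8.85) = (-1.1604,5.6052)
  v4: (1-0.365)·(-1.63,2.57) + 0.365·(-3.34,6.37) = (-2.2542,3.9570)
  v5: (1-0.365)·(-2.6,-0.64) + 0.365·(-7.19,-0.4) = (-4.2754,-0.5524)
  v6: (1-0.365)·(-1.06,-3.07) + 0.365·(-1.6,-2.92) = (-1.2571,-3.0152)
  v7: (1-0.365)·(0.58,-2.81) + 0.365·(0.75,-3) = (0.6421,-2.8794)
  v8: (1-0.365)·(1.5,-2.16) + 0.365·(2.81,-2.94) = (1.9781,-2.4447)
Perimeter = Σ |v_{i+1} − v_i|:
  edge 1→2: √(-1.7534² + 2.8120²) = 3.3139 (running 3.3139)
  edge 2→3: √(-3.3020² + 2.1231²) = 3.9256 (running 7.2395)
  edge 3→4: √(-1.0938² + -1.6482²) = 1.9781 (running 9.2176)
  edge 4→5: √(-2.0212² + -4.5094²) = 4.9417 (running 14.1592)
  edge 5→6: √(3.0183² + -2.4628²) = 3.8956 (running 18.0548)
  edge 6→7: √(1.8991² + 0.1359²) = 1.9040 (running 19.9588)
  edge 7→8: √(1.3361² + 0.4346²) = 1.4050 (running 21.3638)
  edge 8→1: √(1.9168² + 3.1147²) = 3.6573 (running 25.0211)
Perimeter = 25.0211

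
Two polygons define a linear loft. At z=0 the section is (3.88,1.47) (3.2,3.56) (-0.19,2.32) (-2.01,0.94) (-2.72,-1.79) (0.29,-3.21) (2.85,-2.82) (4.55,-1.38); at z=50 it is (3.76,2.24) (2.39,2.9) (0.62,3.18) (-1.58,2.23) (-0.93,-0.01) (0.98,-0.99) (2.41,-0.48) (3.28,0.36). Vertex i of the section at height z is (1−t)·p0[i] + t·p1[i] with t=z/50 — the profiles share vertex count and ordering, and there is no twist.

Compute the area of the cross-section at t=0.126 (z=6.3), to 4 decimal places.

Cross-section at t=0.126: each vertex is (1-t)·p0[i] + t·p1[i].
  v1: (1-0.126)·(3.88,1.47) + 0.126·(3.76,2.24) = (3.8649,1.5670)
  v2: (1-0.126)·(3.2,3.56) + 0.126·(2.39,2.9) = (3.0979,3.4768)
  v3: (1-0.126)·(-0.19,2.32) + 0.126·(0.62,3.18) = (-0.0879,2.4284)
  v4: (1-0.126)·(-2.01,0.94) + 0.126·(-1.58,2.23) = (-1.9558,1.1025)
  v5: (1-0.126)·(-2.72,-1.79) + 0.126·(-0.93,-0.01) = (-2.4945,-1.5657)
  v6: (1-0.126)·(0.29,-3.21) + 0.126·(0.98,-0.99) = (0.3769,-2.9303)
  v7: (1-0.126)·(2.85,-2.82) + 0.126·(2.41,-0.48) = (2.7946,-2.5252)
  v8: (1-0.126)·(4.55,-1.38) + 0.126·(3.28,0.36) = (4.3900,-1.1608)
Shoelace sum Σ(x_i·y_{i+1} − x_{i+1}·y_i):
  i=1: 3.8649·3.4768 − 3.0979·1.5670 = +8.5830 (running +8.5830)
  i=2: 3.0979·2.4284 − -0.0879·3.4768 = +7.8287 (running +16.4117)
  i=3: -0.0879·1.1025 − -1.9558·2.4284 = +4.6525 (running +21.0642)
  i=4: -1.9558·-1.5657 − -2.4945·1.1025 = +5.8125 (running +26.8767)
  i=5: -2.4945·-2.9303 − 0.3769·-1.5657 = +7.8996 (running +34.7763)
  i=6: 0.3769·-2.5252 − 2.7946·-2.9303 = +7.2370 (running +42.0133)
  i=7: 2.7946·-1.1608 − 4.3900·-2.5252 = +7.8416 (running +49.8549)
  i=8: 4.3900·1.5670 − 3.8649·-1.1608 = +11.3654 (running +61.2203)
Area = |Σ|/2 = |61.2203|/2 = 30.6102

Area at t=0.126: 30.6102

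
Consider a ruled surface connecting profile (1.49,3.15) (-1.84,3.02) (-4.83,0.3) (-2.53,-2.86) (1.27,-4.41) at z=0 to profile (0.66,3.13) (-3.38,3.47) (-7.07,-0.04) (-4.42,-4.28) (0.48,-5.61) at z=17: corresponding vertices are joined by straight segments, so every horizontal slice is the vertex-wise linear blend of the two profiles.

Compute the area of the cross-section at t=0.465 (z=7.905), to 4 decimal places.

Cross-section at t=0.465: each vertex is (1-t)·p0[i] + t·p1[i].
  v1: (1-0.465)·(1.49,3.15) + 0.465·(0.66,3.13) = (1.1040,3.1407)
  v2: (1-0.465)·(-1.84,3.02) + 0.465·(-3.38,3.47) = (-2.5561,3.2292)
  v3: (1-0.465)·(-4.83,0.3) + 0.465·(-7.07,-0.04) = (-5.8716,0.1419)
  v4: (1-0.465)·(-2.53,-2.86) + 0.465·(-4.42,-4.28) = (-3.4088,-3.5203)
  v5: (1-0.465)·(1.27,-4.41) + 0.465·(0.48,-5.61) = (0.9026,-4.9680)
Shoelace sum Σ(x_i·y_{i+1} − x_{i+1}·y_i):
  i=1: 1.1040·3.2292 − -2.5561·3.1407 = +11.5932 (running +11.5932)
  i=2: -2.5561·0.1419 − -5.8716·3.2292 = +18.5982 (running +30.1914)
  i=3: -5.8716·-3.5203 − -3.4088·0.1419 = +21.1535 (running +51.3449)
  i=4: -3.4088·-4.9680 − 0.9026·-3.5203 = +20.1128 (running +71.4576)
  i=5: 0.9026·3.1407 − 1.1040·-4.9680 = +8.3199 (running +79.7775)
Area = |Σ|/2 = |79.7775|/2 = 39.8887

Area at t=0.465: 39.8887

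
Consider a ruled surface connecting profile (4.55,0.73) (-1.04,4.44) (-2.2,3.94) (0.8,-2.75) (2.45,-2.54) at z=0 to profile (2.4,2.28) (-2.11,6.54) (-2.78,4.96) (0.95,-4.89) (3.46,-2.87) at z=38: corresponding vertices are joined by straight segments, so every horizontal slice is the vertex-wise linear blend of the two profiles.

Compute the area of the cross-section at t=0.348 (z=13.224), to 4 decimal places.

Cross-section at t=0.348: each vertex is (1-t)·p0[i] + t·p1[i].
  v1: (1-0.348)·(4.55,0.73) + 0.348·(2.4,2.28) = (3.8018,1.2694)
  v2: (1-0.348)·(-1.04,4.44) + 0.348·(-2.11,6.54) = (-1.4124,5.1708)
  v3: (1-0.348)·(-2.2,3.94) + 0.348·(-2.78,4.96) = (-2.4018,4.2950)
  v4: (1-0.348)·(0.8,-2.75) + 0.348·(0.95,-4.89) = (0.8522,-3.4947)
  v5: (1-0.348)·(2.45,-2.54) + 0.348·(3.46,-2.87) = (2.8015,-2.6548)
Shoelace sum Σ(x_i·y_{i+1} − x_{i+1}·y_i):
  i=1: 3.8018·5.1708 − -1.4124·1.2694 = +21.4512 (running +21.4512)
  i=2: -1.4124·4.2950 − -2.4018·5.1708 = +6.3534 (running +27.8046)
  i=3: -2.4018·-3.4947 − 0.8522·4.2950 = +4.7336 (running +32.5382)
  i=4: 0.8522·-2.6548 − 2.8015·-3.4947 = +7.5279 (running +40.0661)
  i=5: 2.8015·1.2694 − 3.8018·-2.6548 = +13.6494 (running +53.7155)
Area = |Σ|/2 = |53.7155|/2 = 26.8577

Area at t=0.348: 26.8577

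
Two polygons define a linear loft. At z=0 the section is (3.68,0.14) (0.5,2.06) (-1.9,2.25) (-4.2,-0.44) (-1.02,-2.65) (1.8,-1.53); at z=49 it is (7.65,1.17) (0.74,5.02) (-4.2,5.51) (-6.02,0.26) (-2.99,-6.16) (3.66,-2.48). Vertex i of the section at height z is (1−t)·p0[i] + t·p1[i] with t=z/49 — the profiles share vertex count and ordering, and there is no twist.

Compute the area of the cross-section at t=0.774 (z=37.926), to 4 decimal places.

Area at t=0.774: 73.1328

Cross-section at t=0.774: each vertex is (1-t)·p0[i] + t·p1[i].
  v1: (1-0.774)·(3.68,0.14) + 0.774·(7.65,1.17) = (6.7528,0.9372)
  v2: (1-0.774)·(0.5,2.06) + 0.774·(0.74,5.02) = (0.6858,4.3510)
  v3: (1-0.774)·(-1.9,2.25) + 0.774·(-4.2,5.51) = (-3.6802,4.7732)
  v4: (1-0.774)·(-4.2,-0.44) + 0.774·(-6.02,0.26) = (-5.6087,0.1018)
  v5: (1-0.774)·(-1.02,-2.65) + 0.774·(-2.99,-6.16) = (-2.5448,-5.3667)
  v6: (1-0.774)·(1.8,-1.53) + 0.774·(3.66,-2.48) = (3.2396,-2.2653)
Shoelace sum Σ(x_i·y_{i+1} − x_{i+1}·y_i):
  i=1: 6.7528·4.3510 − 0.6858·0.9372 = +28.7389 (running +28.7389)
  i=2: 0.6858·4.7732 − -3.6802·4.3510 = +19.2860 (running +48.0249)
  i=3: -3.6802·0.1018 − -5.6087·4.7732 = +26.3969 (running +74.4218)
  i=4: -5.6087·-5.3667 − -2.5448·0.1018 = +30.3594 (running +104.7812)
  i=5: -2.5448·-2.2653 − 3.2396·-5.3667 = +23.1510 (running +127.9322)
  i=6: 3.2396·0.9372 − 6.7528·-2.2653 = +18.3333 (running +146.2655)
Area = |Σ|/2 = |146.2655|/2 = 73.1328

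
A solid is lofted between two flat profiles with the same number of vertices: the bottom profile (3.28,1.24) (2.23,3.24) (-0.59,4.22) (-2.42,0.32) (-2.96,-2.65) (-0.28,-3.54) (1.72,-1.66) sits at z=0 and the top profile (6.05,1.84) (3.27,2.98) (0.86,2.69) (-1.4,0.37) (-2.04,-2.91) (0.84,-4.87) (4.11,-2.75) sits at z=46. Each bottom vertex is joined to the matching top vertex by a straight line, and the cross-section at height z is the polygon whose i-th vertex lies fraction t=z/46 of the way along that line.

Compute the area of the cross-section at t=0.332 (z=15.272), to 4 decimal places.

Cross-section at t=0.332: each vertex is (1-t)·p0[i] + t·p1[i].
  v1: (1-0.332)·(3.28,1.24) + 0.332·(6.05,1.84) = (4.1996,1.4392)
  v2: (1-0.332)·(2.23,3.24) + 0.332·(3.27,2.98) = (2.5753,3.1537)
  v3: (1-0.332)·(-0.59,4.22) + 0.332·(0.86,2.69) = (-0.1086,3.7120)
  v4: (1-0.332)·(-2.42,0.32) + 0.332·(-1.4,0.37) = (-2.0814,0.3366)
  v5: (1-0.332)·(-2.96,-2.65) + 0.332·(-2.04,-2.91) = (-2.6546,-2.7363)
  v6: (1-0.332)·(-0.28,-3.54) + 0.332·(0.84,-4.87) = (0.0918,-3.9816)
  v7: (1-0.332)·(1.72,-1.66) + 0.332·(4.11,-2.75) = (2.5135,-2.0219)
Shoelace sum Σ(x_i·y_{i+1} − x_{i+1}·y_i):
  i=1: 4.1996·3.1537 − 2.5753·1.4392 = +9.5380 (running +9.5380)
  i=2: 2.5753·3.7120 − -0.1086·3.1537 = +9.9020 (running +19.4400)
  i=3: -0.1086·0.3366 − -2.0814·3.7120 = +7.6895 (running +27.1295)
  i=4: -2.0814·-2.7363 − -2.6546·0.3366 = +6.5888 (running +33.7183)
  i=5: -2.6546·-3.9816 − 0.0918·-2.7363 = +10.8206 (running +44.5389)
  i=6: 0.0918·-2.0219 − 2.5135·-3.9816 = +9.8219 (running +54.3608)
  i=7: 2.5135·1.4392 − 4.1996·-2.0219 = +12.1086 (running +66.4694)
Area = |Σ|/2 = |66.4694|/2 = 33.2347

Area at t=0.332: 33.2347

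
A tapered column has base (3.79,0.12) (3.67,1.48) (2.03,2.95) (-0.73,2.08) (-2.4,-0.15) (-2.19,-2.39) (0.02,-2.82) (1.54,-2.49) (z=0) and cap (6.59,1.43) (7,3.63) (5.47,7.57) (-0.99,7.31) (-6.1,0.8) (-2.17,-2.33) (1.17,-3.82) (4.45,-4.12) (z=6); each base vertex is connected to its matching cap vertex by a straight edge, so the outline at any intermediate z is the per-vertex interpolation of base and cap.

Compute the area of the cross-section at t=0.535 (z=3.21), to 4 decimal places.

Cross-section at t=0.535: each vertex is (1-t)·p0[i] + t·p1[i].
  v1: (1-0.535)·(3.79,0.12) + 0.535·(6.59,1.43) = (5.2880,0.8208)
  v2: (1-0.535)·(3.67,1.48) + 0.535·(7,3.63) = (5.4516,2.6303)
  v3: (1-0.535)·(2.03,2.95) + 0.535·(5.47,7.57) = (3.8704,5.4217)
  v4: (1-0.535)·(-0.73,2.08) + 0.535·(-0.99,7.31) = (-0.8691,4.8780)
  v5: (1-0.535)·(-2.4,-0.15) + 0.535·(-6.1,0.8) = (-4.3795,0.3583)
  v6: (1-0.535)·(-2.19,-2.39) + 0.535·(-2.17,-2.33) = (-2.1793,-2.3579)
  v7: (1-0.535)·(0.02,-2.82) + 0.535·(1.17,-3.82) = (0.6352,-3.3550)
  v8: (1-0.535)·(1.54,-2.49) + 0.535·(4.45,-4.12) = (3.0969,-3.3620)
Shoelace sum Σ(x_i·y_{i+1} − x_{i+1}·y_i):
  i=1: 5.2880·2.6303 − 5.4516·0.8208 = +9.4339 (running +9.4339)
  i=2: 5.4516·5.4217 − 3.8704·2.6303 = +19.3765 (running +28.8104)
  i=3: 3.8704·4.8780 − -0.8691·5.4217 = +23.5920 (running +52.4024)
  i=4: -0.8691·0.3583 − -4.3795·4.8780 = +21.0521 (running +73.4545)
  i=5: -4.3795·-2.3579 − -2.1793·0.3583 = +11.1072 (running +84.5616)
  i=6: -2.1793·-3.3550 − 0.6352·-2.3579 = +8.8094 (running +93.3710)
  i=7: 0.6352·-3.3620 − 3.0969·-3.3550 = +8.2542 (running +101.6252)
  i=8: 3.0969·0.8208 − 5.2880·-3.3620 = +20.3206 (running +121.9458)
Area = |Σ|/2 = |121.9458|/2 = 60.9729

Area at t=0.535: 60.9729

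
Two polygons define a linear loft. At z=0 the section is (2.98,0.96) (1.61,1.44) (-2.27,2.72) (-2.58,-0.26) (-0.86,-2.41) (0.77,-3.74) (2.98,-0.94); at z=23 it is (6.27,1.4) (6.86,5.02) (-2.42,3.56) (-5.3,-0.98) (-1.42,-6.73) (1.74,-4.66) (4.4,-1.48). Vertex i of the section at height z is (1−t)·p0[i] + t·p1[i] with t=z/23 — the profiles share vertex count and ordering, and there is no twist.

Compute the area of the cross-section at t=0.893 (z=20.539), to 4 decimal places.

Area at t=0.893: 74.6581

Cross-section at t=0.893: each vertex is (1-t)·p0[i] + t·p1[i].
  v1: (1-0.893)·(2.98,0.96) + 0.893·(6.27,1.4) = (5.9180,1.3529)
  v2: (1-0.893)·(1.61,1.44) + 0.893·(6.86,5.02) = (6.2983,4.6369)
  v3: (1-0.893)·(-2.27,2.72) + 0.893·(-2.42,3.56) = (-2.4040,3.4701)
  v4: (1-0.893)·(-2.58,-0.26) + 0.893·(-5.3,-0.98) = (-5.0090,-0.9030)
  v5: (1-0.893)·(-0.86,-2.41) + 0.893·(-1.42,-6.73) = (-1.3601,-6.2678)
  v6: (1-0.893)·(0.77,-3.74) + 0.893·(1.74,-4.66) = (1.6362,-4.5616)
  v7: (1-0.893)·(2.98,-0.94) + 0.893·(4.4,-1.48) = (4.2481,-1.4222)
Shoelace sum Σ(x_i·y_{i+1} − x_{i+1}·y_i):
  i=1: 5.9180·4.6369 − 6.2983·1.3529 = +18.9202 (running +18.9202)
  i=2: 6.2983·3.4701 − -2.4040·4.6369 = +33.0027 (running +51.9229)
  i=3: -2.4040·-0.9030 − -5.0090·3.4701 = +19.5524 (running +71.4753)
  i=4: -5.0090·-6.2678 − -1.3601·-0.9030 = +30.1669 (running +101.6421)
  i=5: -1.3601·-4.5616 − 1.6362·-6.2678 = +16.4595 (running +118.1016)
  i=6: 1.6362·-1.4222 − 4.2481·-4.5616 = +17.0507 (running +135.1523)
  i=7: 4.2481·1.3529 − 5.9180·-1.4222 = +14.1639 (running +149.3163)
Area = |Σ|/2 = |149.3163|/2 = 74.6581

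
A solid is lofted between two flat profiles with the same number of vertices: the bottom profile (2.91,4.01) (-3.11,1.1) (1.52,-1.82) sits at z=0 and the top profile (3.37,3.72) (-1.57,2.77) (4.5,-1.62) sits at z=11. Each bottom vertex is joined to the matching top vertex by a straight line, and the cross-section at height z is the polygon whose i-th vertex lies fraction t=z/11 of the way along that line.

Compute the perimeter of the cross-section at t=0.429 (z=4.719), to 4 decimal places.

Cross-section at t=0.429: each vertex is (1-t)·p0[i] + t·p1[i].
  v1: (1-0.429)·(2.91,4.01) + 0.429·(3.37,3.72) = (3.1073,3.8856)
  v2: (1-0.429)·(-3.11,1.1) + 0.429·(-1.57,2.77) = (-2.4493,1.8164)
  v3: (1-0.429)·(1.52,-1.82) + 0.429·(4.5,-1.62) = (2.7984,-1.7342)
Perimeter = Σ |v_{i+1} − v_i|:
  edge 1→2: √(-5.5567² + -2.0692²) = 5.9294 (running 5.9294)
  edge 2→3: √(5.2478² + -3.5506²) = 6.3361 (running 12.2655)
  edge 3→1: √(0.3089² + 5.6198²) = 5.6283 (running 17.8938)
Perimeter = 17.8938

Perimeter at t=0.429: 17.8938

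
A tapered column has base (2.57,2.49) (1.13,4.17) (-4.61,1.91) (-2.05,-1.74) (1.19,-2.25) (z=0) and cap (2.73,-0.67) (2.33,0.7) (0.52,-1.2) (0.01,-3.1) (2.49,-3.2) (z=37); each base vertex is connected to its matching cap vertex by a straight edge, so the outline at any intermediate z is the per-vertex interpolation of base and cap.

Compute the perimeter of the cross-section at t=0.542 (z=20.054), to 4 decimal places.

Perimeter at t=0.542: 15.2185

Cross-section at t=0.542: each vertex is (1-t)·p0[i] + t·p1[i].
  v1: (1-0.542)·(2.57,2.49) + 0.542·(2.73,-0.67) = (2.6567,0.7773)
  v2: (1-0.542)·(1.13,4.17) + 0.542·(2.33,0.7) = (1.7804,2.2893)
  v3: (1-0.542)·(-4.61,1.91) + 0.542·(0.52,-1.2) = (-1.8295,0.2244)
  v4: (1-0.542)·(-2.05,-1.74) + 0.542·(0.01,-3.1) = (-0.9335,-2.4771)
  v5: (1-0.542)·(1.19,-2.25) + 0.542·(2.49,-3.2) = (1.8946,-2.7649)
Perimeter = Σ |v_{i+1} − v_i|:
  edge 1→2: √(-0.8763² + 1.5120²) = 1.7476 (running 1.7476)
  edge 2→3: √(-3.6099² + -2.0649²) = 4.1588 (running 5.9063)
  edge 3→4: √(0.8961² + -2.7015²) = 2.8462 (running 8.7526)
  edge 4→5: √(2.8281² + -0.2878²) = 2.8427 (running 11.5953)
  edge 5→1: √(0.7621² + 3.5422²) = 3.6232 (running 15.2185)
Perimeter = 15.2185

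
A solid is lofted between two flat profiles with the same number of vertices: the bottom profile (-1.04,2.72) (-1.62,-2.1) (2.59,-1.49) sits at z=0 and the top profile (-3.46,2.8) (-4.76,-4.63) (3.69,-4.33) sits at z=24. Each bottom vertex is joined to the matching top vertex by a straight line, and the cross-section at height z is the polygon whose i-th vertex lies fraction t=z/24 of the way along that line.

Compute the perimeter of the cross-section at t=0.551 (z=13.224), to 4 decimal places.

Cross-section at t=0.551: each vertex is (1-t)·p0[i] + t·p1[i].
  v1: (1-0.551)·(-1.04,2.72) + 0.551·(-3.46,2.8) = (-2.3734,2.7641)
  v2: (1-0.551)·(-1.62,-2.1) + 0.551·(-4.76,-4.63) = (-3.3501,-3.4940)
  v3: (1-0.551)·(2.59,-1.49) + 0.551·(3.69,-4.33) = (3.1961,-3.0548)
Perimeter = Σ |v_{i+1} − v_i|:
  edge 1→2: √(-0.9767² + -6.2581²) = 6.3339 (running 6.3339)
  edge 2→3: √(6.5462² + 0.4392²) = 6.5610 (running 12.8948)
  edge 3→1: √(-5.5695² + 5.8189²) = 8.0548 (running 20.9496)
Perimeter = 20.9496

Perimeter at t=0.551: 20.9496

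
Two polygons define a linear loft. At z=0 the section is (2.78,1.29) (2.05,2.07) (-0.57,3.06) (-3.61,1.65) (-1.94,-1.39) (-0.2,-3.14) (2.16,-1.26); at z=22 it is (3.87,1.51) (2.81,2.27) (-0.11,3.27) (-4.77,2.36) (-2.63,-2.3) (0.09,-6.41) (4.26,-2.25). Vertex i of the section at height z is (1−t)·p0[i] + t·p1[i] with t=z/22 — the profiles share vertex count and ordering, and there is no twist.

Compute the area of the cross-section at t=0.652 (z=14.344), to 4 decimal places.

Cross-section at t=0.652: each vertex is (1-t)·p0[i] + t·p1[i].
  v1: (1-0.652)·(2.78,1.29) + 0.652·(3.87,1.51) = (3.4907,1.4334)
  v2: (1-0.652)·(2.05,2.07) + 0.652·(2.81,2.27) = (2.5455,2.2004)
  v3: (1-0.652)·(-0.57,3.06) + 0.652·(-0.11,3.27) = (-0.2701,3.1969)
  v4: (1-0.652)·(-3.61,1.65) + 0.652·(-4.77,2.36) = (-4.3663,2.1129)
  v5: (1-0.652)·(-1.94,-1.39) + 0.652·(-2.63,-2.3) = (-2.3899,-1.9833)
  v6: (1-0.652)·(-0.2,-3.14) + 0.652·(0.09,-6.41) = (-0.0109,-5.2720)
  v7: (1-0.652)·(2.16,-1.26) + 0.652·(4.26,-2.25) = (3.5292,-1.9055)
Shoelace sum Σ(x_i·y_{i+1} − x_{i+1}·y_i):
  i=1: 3.4907·2.2004 − 2.5455·1.4334 = +4.0320 (running +4.0320)
  i=2: 2.5455·3.1969 − -0.2701·2.2004 = +8.7321 (running +12.7641)
  i=3: -0.2701·2.1129 − -4.3663·3.1969 = +13.3881 (running +26.1523)
  i=4: -4.3663·-1.9833 − -2.3899·2.1129 = +13.7094 (running +39.8617)
  i=5: -2.3899·-5.2720 − -0.0109·-1.9833 = +12.5779 (running +52.4396)
  i=6: -0.0109·-1.9055 − 3.5292·-5.2720 = +18.6269 (running +71.0665)
  i=7: 3.5292·1.4334 − 3.4907·-1.9055 = +11.7103 (running +82.7768)
Area = |Σ|/2 = |82.7768|/2 = 41.3884

Area at t=0.652: 41.3884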